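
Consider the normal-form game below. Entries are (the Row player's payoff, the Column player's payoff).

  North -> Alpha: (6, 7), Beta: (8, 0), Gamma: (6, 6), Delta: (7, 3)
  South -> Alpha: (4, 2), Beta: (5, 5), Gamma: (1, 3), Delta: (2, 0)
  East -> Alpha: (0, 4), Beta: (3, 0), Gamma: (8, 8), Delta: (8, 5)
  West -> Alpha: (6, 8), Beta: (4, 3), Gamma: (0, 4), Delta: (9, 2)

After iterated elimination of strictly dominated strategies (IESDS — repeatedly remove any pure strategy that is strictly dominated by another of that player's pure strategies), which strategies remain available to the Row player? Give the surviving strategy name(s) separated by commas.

North, East, West

For the Row player, North strictly dominates South on the remaining columns (Alpha: 6>4, Beta: 8>5, Gamma: 6>1, Delta: 7>2); eliminate South.
Column Beta is eliminated: Alpha beats it against every remaining row (North: 7>0, East: 4>0, West: 8>3).
The Column player's strategy Delta is strictly dominated by Gamma (North: 6>3, East: 8>5, West: 4>2) and is removed.
Among the remaining strategies, none is strictly dominated by another pure strategy of the same player, so the elimination stops.
Surviving strategies — the Row player: {North, East, West}; the Column player: {Alpha, Gamma}.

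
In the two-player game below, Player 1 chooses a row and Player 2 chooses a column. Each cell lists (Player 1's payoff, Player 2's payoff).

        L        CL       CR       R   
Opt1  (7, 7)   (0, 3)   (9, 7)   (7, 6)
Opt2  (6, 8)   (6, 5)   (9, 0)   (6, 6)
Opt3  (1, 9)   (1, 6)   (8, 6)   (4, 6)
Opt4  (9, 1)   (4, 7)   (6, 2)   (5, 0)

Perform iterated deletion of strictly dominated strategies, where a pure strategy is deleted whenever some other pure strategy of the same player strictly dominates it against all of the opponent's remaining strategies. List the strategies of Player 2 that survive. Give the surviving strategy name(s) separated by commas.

For Player 1, Opt2 strictly dominates Opt3 on the remaining columns (L: 6>1, CL: 6>1, CR: 9>8, R: 6>4); eliminate Opt3.
Player 2's strategy R is strictly dominated by L (Opt1: 7>6, Opt2: 8>6, Opt4: 1>0) and is removed.
Among the remaining strategies, none is strictly dominated by another pure strategy of the same player, so the elimination stops.
Surviving strategies — Player 1: {Opt1, Opt2, Opt4}; Player 2: {L, CL, CR}.

L, CL, CR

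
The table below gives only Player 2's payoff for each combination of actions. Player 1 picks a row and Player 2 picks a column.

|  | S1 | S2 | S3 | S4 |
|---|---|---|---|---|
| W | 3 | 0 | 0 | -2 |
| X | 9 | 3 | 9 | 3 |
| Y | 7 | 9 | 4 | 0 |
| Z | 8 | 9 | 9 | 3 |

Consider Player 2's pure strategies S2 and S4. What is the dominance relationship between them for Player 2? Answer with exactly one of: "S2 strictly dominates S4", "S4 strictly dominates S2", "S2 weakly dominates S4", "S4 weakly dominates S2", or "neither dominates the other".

S2's payoffs vs S4's, by Player 1's action — W: 0>-2, X: 3=3, Y: 9>0, Z: 9>3.
S2 is at least as good everywhere and strictly better somewhere (tied only at X), so S2 weakly but not strictly dominates S4.

S2 weakly dominates S4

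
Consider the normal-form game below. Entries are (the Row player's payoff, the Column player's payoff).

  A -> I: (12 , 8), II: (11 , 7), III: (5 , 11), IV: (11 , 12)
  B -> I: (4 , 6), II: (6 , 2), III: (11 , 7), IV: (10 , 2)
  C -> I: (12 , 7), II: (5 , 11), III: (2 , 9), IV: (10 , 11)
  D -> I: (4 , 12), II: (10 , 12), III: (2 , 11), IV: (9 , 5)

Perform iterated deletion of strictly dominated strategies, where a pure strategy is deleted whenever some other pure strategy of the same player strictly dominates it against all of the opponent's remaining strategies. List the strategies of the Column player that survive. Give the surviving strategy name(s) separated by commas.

III, IV

For the Row player, A strictly dominates D on the remaining columns (I: 12>4, II: 11>10, III: 5>2, IV: 11>9); eliminate D.
The Column player's strategy I is strictly dominated by III (A: 11>8, B: 7>6, C: 9>7) and is removed.
Row C is eliminated: A beats it against every remaining column (II: 11>5, III: 5>2, IV: 11>10).
The Column player's strategy II is strictly dominated by III (A: 11>7, B: 7>2) and is removed.
Among the remaining strategies, none is strictly dominated by another pure strategy of the same player, so the elimination stops.
Surviving strategies — the Row player: {A, B}; the Column player: {III, IV}.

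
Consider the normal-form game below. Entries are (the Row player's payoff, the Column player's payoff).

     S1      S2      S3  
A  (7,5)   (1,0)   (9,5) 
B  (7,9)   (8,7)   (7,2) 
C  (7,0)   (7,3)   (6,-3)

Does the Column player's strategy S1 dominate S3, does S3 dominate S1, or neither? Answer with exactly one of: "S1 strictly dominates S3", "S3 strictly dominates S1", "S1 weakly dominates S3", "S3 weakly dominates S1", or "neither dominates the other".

S1's payoffs vs S3's, by the Row player's action — A: 5=5, B: 9>2, C: 0>-3.
S1 is at least as good everywhere and strictly better somewhere (tied only at A), so S1 weakly but not strictly dominates S3.

S1 weakly dominates S3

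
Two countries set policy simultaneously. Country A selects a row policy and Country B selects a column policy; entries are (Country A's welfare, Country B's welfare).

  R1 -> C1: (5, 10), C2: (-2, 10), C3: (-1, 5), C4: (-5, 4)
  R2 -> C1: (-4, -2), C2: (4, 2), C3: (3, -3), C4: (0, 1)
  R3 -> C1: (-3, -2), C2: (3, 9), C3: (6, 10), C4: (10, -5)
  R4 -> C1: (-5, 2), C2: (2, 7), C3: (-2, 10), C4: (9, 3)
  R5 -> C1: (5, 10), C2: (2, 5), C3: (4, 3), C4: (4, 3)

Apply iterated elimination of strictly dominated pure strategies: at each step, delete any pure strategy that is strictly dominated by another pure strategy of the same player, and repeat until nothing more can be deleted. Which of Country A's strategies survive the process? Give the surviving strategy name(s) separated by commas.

Country A's strategy R4 is strictly dominated by R3 (C1: -3>-5, C2: 3>2, C3: 6>-2, C4: 10>9) and is removed.
Country B's strategy C4 is strictly dominated by C2 (R1: 10>4, R2: 2>1, R3: 9>-5, R5: 5>3) and is removed.
Among the remaining strategies, none is strictly dominated by another pure strategy of the same player, so the elimination stops.
Surviving strategies — Country A: {R1, R2, R3, R5}; Country B: {C1, C2, C3}.

R1, R2, R3, R5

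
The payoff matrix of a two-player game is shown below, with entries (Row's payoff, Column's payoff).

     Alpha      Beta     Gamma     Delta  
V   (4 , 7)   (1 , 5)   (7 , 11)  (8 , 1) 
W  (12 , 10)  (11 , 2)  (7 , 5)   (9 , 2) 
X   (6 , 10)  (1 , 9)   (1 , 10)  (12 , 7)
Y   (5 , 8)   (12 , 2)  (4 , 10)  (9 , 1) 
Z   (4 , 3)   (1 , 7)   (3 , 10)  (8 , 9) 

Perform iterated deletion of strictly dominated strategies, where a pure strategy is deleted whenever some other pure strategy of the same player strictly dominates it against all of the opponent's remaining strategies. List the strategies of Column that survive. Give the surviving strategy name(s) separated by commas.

Alpha, Gamma

Row Z is eliminated: W beats it against every remaining column (Alpha: 12>4, Beta: 11>1, Gamma: 7>3, Delta: 9>8).
Column's strategy Beta is strictly dominated by Alpha (V: 7>5, W: 10>2, X: 10>9, Y: 8>2) and is removed.
For Column, Alpha strictly dominates Delta on the remaining rows (V: 7>1, W: 10>2, X: 10>7, Y: 8>1); eliminate Delta.
Row X is eliminated: W beats it against every remaining column (Alpha: 12>6, Gamma: 7>1).
Row Y is eliminated: W beats it against every remaining column (Alpha: 12>5, Gamma: 7>4).
Among the remaining strategies, none is strictly dominated by another pure strategy of the same player, so the elimination stops.
Surviving strategies — Row: {V, W}; Column: {Alpha, Gamma}.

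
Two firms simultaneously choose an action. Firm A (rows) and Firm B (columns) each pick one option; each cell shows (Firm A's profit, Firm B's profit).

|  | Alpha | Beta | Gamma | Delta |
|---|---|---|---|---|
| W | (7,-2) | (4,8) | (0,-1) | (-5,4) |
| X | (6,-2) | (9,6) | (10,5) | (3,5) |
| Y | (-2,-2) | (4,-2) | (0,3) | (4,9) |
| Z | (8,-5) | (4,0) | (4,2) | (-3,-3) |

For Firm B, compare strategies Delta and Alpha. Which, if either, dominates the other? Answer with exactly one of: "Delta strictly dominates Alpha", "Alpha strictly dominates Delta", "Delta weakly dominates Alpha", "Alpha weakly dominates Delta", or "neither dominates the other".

Compare Delta to Alpha across every action of Firm A: W: 4>-2, X: 5>-2, Y: 9>-2, Z: -3>-5.
Delta gives a strictly higher payoff against every action of Firm A, so Delta strictly dominates Alpha.

Delta strictly dominates Alpha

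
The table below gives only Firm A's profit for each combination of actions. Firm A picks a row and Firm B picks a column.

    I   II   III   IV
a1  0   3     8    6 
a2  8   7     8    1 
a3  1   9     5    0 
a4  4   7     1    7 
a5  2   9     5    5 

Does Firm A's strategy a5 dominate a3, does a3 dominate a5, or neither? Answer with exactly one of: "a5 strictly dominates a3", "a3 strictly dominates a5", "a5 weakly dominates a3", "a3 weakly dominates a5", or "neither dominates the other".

Compare a5 to a3 across each opponent action: I: 2>1, II: 9=9, III: 5=5, IV: 5>0.
a5 is at least as good everywhere and strictly better somewhere (tied only at II, III), so a5 weakly but not strictly dominates a3.

a5 weakly dominates a3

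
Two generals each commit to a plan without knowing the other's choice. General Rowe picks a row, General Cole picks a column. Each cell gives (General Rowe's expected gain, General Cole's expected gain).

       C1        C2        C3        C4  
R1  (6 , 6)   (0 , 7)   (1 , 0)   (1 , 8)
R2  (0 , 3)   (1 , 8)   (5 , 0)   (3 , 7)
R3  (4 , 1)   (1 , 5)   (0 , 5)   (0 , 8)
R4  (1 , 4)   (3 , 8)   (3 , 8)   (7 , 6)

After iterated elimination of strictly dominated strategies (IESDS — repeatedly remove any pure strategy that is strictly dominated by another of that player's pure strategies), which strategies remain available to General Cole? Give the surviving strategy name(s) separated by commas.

Column C1 is eliminated: C2 beats it against every remaining row (R1: 7>6, R2: 8>3, R3: 5>1, R4: 8>4).
Row R1 is eliminated: R2 beats it against every remaining column (C2: 1>0, C3: 5>1, C4: 3>1).
General Rowe's strategy R3 is strictly dominated by R4 (C2: 3>1, C3: 3>0, C4: 7>0) and is removed.
Column C4 is eliminated: C2 beats it against every remaining row (R2: 8>7, R4: 8>6).
Among the remaining strategies, none is strictly dominated by another pure strategy of the same player, so the elimination stops.
Surviving strategies — General Rowe: {R2, R4}; General Cole: {C2, C3}.

C2, C3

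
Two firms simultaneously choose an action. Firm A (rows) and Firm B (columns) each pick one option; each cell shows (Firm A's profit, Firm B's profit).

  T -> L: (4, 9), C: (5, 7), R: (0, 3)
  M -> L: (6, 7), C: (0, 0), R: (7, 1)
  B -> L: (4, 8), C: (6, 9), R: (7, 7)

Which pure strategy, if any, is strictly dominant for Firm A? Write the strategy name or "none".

none

T fails to dominate M at L (4<6).
M fails to dominate T at C (0<5).
B fails to dominate T at L (4=4).
No single strategy dominates all the others.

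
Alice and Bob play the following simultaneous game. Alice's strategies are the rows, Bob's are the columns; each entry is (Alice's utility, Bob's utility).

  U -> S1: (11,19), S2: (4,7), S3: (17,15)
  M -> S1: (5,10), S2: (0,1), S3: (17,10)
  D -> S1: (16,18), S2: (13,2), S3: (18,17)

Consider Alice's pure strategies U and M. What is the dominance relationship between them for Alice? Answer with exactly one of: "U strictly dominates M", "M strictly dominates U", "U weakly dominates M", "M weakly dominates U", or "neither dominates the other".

U's payoffs vs M's, by Bob's action — S1: 11>5, S2: 4>0, S3: 17=17.
U is at least as good everywhere and strictly better somewhere (tied only at S3), so U weakly but not strictly dominates M.

U weakly dominates M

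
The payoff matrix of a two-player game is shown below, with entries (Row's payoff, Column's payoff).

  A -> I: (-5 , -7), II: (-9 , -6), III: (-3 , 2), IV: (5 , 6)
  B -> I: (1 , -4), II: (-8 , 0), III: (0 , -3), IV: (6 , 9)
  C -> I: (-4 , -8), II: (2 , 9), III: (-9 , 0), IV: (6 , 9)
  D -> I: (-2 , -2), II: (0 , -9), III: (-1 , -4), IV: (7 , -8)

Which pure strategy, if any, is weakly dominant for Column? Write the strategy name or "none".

I fails to dominate II at A (-7<-6).
II fails to dominate I at D (-9<-2).
III fails to dominate I at D (-4<-2).
IV fails to dominate I at D (-8<-2).
No single strategy dominates all the others.

none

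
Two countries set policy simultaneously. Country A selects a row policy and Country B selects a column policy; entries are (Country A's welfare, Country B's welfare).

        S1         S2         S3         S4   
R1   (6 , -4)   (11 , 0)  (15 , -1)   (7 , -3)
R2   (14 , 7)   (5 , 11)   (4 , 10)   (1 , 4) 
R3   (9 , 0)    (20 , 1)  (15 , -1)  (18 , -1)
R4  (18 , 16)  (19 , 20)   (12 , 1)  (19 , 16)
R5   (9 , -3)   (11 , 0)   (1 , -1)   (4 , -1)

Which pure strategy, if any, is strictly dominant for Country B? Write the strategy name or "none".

S2

S2 vs S1: R1: 0>-4, R2: 11>7, R3: 1>0, R4: 20>16, R5: 0>-3.
S2 vs S3: R1: 0>-1, R2: 11>10, R3: 1>-1, R4: 20>1, R5: 0>-1.
S2 vs S4: R1: 0>-3, R2: 11>4, R3: 1>-1, R4: 20>16, R5: 0>-1.
S2 strictly beats every other strategy against every opponent action, so it is strictly dominant.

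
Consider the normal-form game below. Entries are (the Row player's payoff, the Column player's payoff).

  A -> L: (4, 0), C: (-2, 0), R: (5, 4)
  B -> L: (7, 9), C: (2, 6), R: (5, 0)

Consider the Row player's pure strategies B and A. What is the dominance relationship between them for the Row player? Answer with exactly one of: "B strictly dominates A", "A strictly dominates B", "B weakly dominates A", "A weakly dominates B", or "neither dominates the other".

Compare B to A across each choice by the Column player: L: 7>4, C: 2>-2, R: 5=5.
B is at least as good everywhere and strictly better somewhere (tied only at R), so B weakly but not strictly dominates A.

B weakly dominates A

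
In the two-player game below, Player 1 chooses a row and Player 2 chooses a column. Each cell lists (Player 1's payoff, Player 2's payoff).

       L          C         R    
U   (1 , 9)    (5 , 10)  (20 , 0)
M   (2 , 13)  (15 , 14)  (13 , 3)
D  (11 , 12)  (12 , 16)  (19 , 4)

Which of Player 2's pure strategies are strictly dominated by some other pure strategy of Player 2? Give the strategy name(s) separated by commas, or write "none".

L, R

L: dominated, since C does at least as well everywhere (U: 10>9, M: 14>13, D: 16>12).
C is not dominated — it holds its own against L at U (10>9); R at U (10>0).
L strictly dominates R — U: 9>0, M: 13>3, D: 12>4.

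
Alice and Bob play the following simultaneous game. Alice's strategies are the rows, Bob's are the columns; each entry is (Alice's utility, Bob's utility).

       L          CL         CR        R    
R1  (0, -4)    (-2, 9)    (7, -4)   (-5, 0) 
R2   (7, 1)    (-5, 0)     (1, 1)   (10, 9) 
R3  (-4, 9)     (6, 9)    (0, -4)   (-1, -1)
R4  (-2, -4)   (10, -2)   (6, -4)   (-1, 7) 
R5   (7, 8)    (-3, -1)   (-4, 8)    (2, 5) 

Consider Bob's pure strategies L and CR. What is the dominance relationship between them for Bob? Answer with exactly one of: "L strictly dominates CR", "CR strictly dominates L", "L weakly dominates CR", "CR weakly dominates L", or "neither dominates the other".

L weakly dominates CR

Compare L to CR across each opponent action: R1: -4=-4, R2: 1=1, R3: 9>-4, R4: -4=-4, R5: 8=8.
L is at least as good everywhere and strictly better somewhere (tied only at R1, R2, R4, R5), so L weakly but not strictly dominates CR.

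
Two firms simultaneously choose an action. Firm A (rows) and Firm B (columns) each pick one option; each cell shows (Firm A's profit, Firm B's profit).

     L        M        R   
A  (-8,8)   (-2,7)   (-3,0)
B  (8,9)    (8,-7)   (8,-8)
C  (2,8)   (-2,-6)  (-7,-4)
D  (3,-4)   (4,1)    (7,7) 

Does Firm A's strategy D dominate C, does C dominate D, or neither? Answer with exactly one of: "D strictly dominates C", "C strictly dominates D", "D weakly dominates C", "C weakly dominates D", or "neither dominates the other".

D strictly dominates C

Compare D to C across each opponent action: L: 3>2, M: 4>-2, R: 7>-7.
Every comparison favours D, so D strictly dominates C.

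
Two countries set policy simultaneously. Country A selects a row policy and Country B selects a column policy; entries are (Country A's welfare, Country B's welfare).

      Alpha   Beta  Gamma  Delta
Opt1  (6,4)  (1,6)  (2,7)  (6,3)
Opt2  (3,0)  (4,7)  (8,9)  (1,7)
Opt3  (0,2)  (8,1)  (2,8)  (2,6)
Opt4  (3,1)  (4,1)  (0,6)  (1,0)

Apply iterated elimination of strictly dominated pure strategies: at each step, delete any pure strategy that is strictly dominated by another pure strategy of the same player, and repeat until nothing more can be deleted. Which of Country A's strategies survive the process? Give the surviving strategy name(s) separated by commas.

Column Alpha is eliminated: Gamma beats it against every remaining row (Opt1: 7>4, Opt2: 9>0, Opt3: 8>2, Opt4: 6>1).
Country A's strategy Opt4 is strictly dominated by Opt3 (Beta: 8>4, Gamma: 2>0, Delta: 2>1) and is removed.
Country B's strategy Beta is strictly dominated by Gamma (Opt1: 7>6, Opt2: 9>7, Opt3: 8>1) and is removed.
For Country B, Gamma strictly dominates Delta on the remaining rows (Opt1: 7>3, Opt2: 9>7, Opt3: 8>6); eliminate Delta.
For Country A, Opt2 strictly dominates Opt1 on the remaining columns (Gamma: 8>2); eliminate Opt1.
Row Opt3 is eliminated: Opt2 beats it against every remaining column (Gamma: 8>2).
Among the remaining strategies, none is strictly dominated by another pure strategy of the same player, so the elimination stops.
Surviving strategies — Country A: {Opt2}; Country B: {Gamma}.

Opt2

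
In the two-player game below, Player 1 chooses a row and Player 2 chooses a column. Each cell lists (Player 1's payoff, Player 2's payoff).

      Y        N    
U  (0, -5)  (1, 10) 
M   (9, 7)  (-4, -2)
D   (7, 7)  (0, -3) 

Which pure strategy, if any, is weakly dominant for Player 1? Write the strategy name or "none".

none

U fails to dominate M at Y (0<9).
M fails to dominate U at N (-4<1).
D fails to dominate U at N (0<1).
No single strategy dominates all the others.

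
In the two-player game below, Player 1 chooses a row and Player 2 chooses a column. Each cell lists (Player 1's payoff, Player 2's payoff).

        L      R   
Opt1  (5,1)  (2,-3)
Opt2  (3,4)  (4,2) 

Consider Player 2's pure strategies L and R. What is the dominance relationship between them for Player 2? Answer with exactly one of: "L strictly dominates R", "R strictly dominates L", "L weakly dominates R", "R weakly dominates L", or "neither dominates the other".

L strictly dominates R

L's payoffs vs R's, by Player 1's action — Opt1: 1>-3, Opt2: 4>2.
Every comparison favours L, so L strictly dominates R.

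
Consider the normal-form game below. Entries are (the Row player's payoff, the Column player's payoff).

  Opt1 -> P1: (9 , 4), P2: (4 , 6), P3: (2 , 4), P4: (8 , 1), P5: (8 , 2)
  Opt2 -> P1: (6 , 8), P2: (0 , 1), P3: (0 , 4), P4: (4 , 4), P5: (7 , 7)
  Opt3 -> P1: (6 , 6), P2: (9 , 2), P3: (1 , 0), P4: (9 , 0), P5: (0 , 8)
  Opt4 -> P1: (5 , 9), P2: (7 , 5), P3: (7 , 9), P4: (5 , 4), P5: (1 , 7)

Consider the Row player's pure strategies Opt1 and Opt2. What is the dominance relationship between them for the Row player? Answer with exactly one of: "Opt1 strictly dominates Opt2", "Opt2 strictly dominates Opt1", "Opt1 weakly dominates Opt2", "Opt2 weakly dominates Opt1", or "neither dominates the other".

Opt1's payoffs vs Opt2's, by the Column player's action — P1: 9>6, P2: 4>0, P3: 2>0, P4: 8>4, P5: 8>7.
Every comparison favours Opt1, so Opt1 strictly dominates Opt2.

Opt1 strictly dominates Opt2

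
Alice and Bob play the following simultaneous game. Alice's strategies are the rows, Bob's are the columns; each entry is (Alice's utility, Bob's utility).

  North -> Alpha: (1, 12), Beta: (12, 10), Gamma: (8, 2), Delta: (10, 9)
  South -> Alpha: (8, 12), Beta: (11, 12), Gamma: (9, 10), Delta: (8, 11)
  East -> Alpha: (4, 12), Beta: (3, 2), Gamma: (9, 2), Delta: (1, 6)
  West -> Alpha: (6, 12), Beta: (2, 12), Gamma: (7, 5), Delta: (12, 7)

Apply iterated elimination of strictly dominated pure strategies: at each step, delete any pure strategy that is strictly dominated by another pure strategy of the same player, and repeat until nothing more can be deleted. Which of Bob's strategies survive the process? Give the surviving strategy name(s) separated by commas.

Alpha, Beta

For Bob, Alpha strictly dominates Gamma on the remaining rows (North: 12>2, South: 12>10, East: 12>2, West: 12>5); eliminate Gamma.
For Alice, South strictly dominates East on the remaining columns (Alpha: 8>4, Beta: 11>3, Delta: 8>1); eliminate East.
Column Delta is eliminated: Alpha beats it against every remaining row (North: 12>9, South: 12>11, West: 12>7).
For Alice, South strictly dominates West on the remaining columns (Alpha: 8>6, Beta: 11>2); eliminate West.
Among the remaining strategies, none is strictly dominated by another pure strategy of the same player, so the elimination stops.
Surviving strategies — Alice: {North, South}; Bob: {Alpha, Beta}.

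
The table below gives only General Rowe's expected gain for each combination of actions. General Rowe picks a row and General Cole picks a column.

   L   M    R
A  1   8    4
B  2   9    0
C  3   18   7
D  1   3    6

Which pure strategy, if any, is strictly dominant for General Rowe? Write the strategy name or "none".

C

C vs A: L: 3>1, M: 18>8, R: 7>4.
C vs B: L: 3>2, M: 18>9, R: 7>0.
C vs D: L: 3>1, M: 18>3, R: 7>6.
C strictly beats every other strategy against every opponent action, so it is strictly dominant.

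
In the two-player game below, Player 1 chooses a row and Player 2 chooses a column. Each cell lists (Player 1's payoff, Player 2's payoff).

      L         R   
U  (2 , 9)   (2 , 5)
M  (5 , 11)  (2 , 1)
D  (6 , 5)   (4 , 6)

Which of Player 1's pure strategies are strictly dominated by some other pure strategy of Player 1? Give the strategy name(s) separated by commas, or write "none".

U is strictly dominated by D (L: 6>2, R: 4>2).
D strictly dominates M — L: 6>5, R: 4>2.
Nothing dominates D: U at L (6>2); M at L (6>5).

U, M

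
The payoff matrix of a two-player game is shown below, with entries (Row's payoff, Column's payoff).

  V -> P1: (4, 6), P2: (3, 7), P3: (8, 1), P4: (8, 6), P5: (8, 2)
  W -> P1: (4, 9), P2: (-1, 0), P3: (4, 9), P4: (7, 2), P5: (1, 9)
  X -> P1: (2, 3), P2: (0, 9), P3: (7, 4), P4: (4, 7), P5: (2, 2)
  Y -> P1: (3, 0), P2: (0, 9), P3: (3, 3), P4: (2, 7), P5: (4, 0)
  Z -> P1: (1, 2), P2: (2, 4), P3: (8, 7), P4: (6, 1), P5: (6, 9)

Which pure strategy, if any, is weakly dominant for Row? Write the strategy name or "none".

V vs W: P1: 4=4, P2: 3>-1, P3: 8>4, P4: 8>7, P5: 8>1.
V vs X: P1: 4>2, P2: 3>0, P3: 8>7, P4: 8>4, P5: 8>2.
V vs Y: P1: 4>3, P2: 3>0, P3: 8>3, P4: 8>2, P5: 8>4.
V vs Z: P1: 4>1, P2: 3>2, P3: 8=8, P4: 8>6, P5: 8>6.
V is at least as good as every other strategy against every opponent action, so it is weakly dominant.

V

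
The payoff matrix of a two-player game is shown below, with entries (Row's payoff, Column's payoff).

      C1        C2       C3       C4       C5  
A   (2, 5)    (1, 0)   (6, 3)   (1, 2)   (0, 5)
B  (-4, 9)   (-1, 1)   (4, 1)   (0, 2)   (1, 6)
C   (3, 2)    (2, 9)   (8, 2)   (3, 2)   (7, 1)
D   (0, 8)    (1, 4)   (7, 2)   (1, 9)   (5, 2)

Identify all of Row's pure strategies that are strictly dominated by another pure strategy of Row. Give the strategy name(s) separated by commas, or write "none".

A: dominated, since C does at least as well everywhere (C1: 3>2, C2: 2>1, C3: 8>6, C4: 3>1, C5: 7>0).
B: dominated, since C does at least as well everywhere (C1: 3>-4, C2: 2>-1, C3: 8>4, C4: 3>0, C5: 7>1).
C is not dominated — it holds its own against A at C1 (3>2); B at C1 (3>-4); D at C1 (3>0).
C strictly dominates D — C1: 3>0, C2: 2>1, C3: 8>7, C4: 3>1, C5: 7>5.

A, B, D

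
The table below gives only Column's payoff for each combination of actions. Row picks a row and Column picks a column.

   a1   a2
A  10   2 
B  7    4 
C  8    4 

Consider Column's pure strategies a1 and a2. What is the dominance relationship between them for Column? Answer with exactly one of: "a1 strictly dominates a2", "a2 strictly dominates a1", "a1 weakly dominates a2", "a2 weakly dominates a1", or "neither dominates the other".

a1 strictly dominates a2

a1's payoffs vs a2's, by Row's action — A: 10>2, B: 7>4, C: 8>4.
a1 gives a strictly higher payoff against each opponent action, so a1 strictly dominates a2.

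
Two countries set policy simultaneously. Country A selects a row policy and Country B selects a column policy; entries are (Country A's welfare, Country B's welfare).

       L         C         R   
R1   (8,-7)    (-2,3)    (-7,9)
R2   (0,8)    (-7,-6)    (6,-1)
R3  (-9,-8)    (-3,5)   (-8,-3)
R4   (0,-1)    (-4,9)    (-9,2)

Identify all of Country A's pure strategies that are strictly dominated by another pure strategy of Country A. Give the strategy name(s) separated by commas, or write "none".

R1: no other strategy beats it everywhere (R2 at L (8>0); R3 at L (8>-9); R4 at L (8>0)).
Nothing dominates R2: R1 at R (6>-7); R3 at L (0>-9); R4 at L (0=0).
R1 strictly dominates R3 — L: 8>-9, C: -2>-3, R: -7>-8.
R4: dominated, since R1 does at least as well everywhere (L: 8>0, C: -2>-4, R: -7>-9).

R3, R4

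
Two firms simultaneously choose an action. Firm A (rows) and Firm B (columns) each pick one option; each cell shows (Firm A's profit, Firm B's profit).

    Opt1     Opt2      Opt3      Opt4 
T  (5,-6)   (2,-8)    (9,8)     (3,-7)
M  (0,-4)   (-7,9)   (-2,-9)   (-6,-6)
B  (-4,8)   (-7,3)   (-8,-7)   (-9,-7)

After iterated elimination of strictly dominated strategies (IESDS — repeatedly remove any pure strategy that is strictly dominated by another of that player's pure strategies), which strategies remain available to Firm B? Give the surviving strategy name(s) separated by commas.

Opt3

Row M is eliminated: T beats it against every remaining column (Opt1: 5>0, Opt2: 2>-7, Opt3: 9>-2, Opt4: 3>-6).
Firm A's strategy B is strictly dominated by T (Opt1: 5>-4, Opt2: 2>-7, Opt3: 9>-8, Opt4: 3>-9) and is removed.
Firm B's strategy Opt1 is strictly dominated by Opt3 (T: 8>-6) and is removed.
Column Opt2 is eliminated: Opt3 beats it against every remaining row (T: 8>-8).
Column Opt4 is eliminated: Opt3 beats it against every remaining row (T: 8>-7).
Among the remaining strategies, none is strictly dominated by another pure strategy of the same player, so the elimination stops.
Surviving strategies — Firm A: {T}; Firm B: {Opt3}.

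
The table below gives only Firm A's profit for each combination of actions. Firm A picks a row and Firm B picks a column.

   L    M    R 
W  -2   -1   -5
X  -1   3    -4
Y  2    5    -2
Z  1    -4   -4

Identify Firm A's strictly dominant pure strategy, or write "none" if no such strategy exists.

Y

Y vs W: L: 2>-2, M: 5>-1, R: -2>-5.
Y vs X: L: 2>-1, M: 5>3, R: -2>-4.
Y vs Z: L: 2>1, M: 5>-4, R: -2>-4.
Y strictly beats every other strategy against every opponent action, so it is strictly dominant.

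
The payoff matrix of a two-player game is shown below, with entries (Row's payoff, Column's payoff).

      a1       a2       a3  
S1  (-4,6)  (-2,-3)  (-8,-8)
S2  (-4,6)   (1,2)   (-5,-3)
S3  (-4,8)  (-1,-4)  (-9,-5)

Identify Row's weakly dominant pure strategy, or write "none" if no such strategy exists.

S2

S2 vs S1: a1: -4=-4, a2: 1>-2, a3: -5>-8.
S2 vs S3: a1: -4=-4, a2: 1>-1, a3: -5>-9.
S2 is at least as good as every other strategy against every opponent action, so it is weakly dominant.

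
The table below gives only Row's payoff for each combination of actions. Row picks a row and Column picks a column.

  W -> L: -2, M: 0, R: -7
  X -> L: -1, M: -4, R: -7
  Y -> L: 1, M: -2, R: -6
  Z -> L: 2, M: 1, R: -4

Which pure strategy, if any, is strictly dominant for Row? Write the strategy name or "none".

Z

Z vs W: L: 2>-2, M: 1>0, R: -4>-7.
Z vs X: L: 2>-1, M: 1>-4, R: -4>-7.
Z vs Y: L: 2>1, M: 1>-2, R: -4>-6.
Z strictly beats every other strategy against every opponent action, so it is strictly dominant.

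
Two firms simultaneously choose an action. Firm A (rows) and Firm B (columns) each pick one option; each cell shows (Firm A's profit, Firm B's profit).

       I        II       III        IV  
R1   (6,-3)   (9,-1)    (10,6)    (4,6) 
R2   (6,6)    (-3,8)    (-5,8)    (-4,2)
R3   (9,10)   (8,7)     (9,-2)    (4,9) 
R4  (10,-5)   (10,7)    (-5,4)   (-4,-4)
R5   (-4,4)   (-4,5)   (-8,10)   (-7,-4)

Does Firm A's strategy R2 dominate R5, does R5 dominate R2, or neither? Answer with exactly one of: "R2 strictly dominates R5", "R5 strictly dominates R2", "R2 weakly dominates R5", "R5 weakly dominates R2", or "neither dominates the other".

R2 strictly dominates R5

R2's payoffs vs R5's, by Firm B's action — I: 6>-4, II: -3>-4, III: -5>-8, IV: -4>-7.
R2 gives a strictly higher payoff against each choice by Firm B, so R2 strictly dominates R5.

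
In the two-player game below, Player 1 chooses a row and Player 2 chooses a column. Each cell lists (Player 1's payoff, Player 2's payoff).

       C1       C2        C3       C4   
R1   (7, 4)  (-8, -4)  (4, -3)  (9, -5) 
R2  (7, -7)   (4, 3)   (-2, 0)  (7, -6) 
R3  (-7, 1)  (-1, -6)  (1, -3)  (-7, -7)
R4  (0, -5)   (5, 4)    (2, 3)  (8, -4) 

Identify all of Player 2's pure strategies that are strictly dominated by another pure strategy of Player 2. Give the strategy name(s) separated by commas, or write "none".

C1 is not dominated — it holds its own against C2 at R1 (4>-4); C3 at R1 (4>-3); C4 at R1 (4>-5).
C2 is not dominated — it holds its own against C1 at R2 (3>-7); C3 at R2 (3>0); C4 at R1 (-4>-5).
Nothing dominates C3: C1 at R2 (0>-7); C2 at R1 (-3>-4); C4 at R1 (-3>-5).
C2 strictly dominates C4 — R1: -4>-5, R2: 3>-6, R3: -6>-7, R4: 4>-4.

C4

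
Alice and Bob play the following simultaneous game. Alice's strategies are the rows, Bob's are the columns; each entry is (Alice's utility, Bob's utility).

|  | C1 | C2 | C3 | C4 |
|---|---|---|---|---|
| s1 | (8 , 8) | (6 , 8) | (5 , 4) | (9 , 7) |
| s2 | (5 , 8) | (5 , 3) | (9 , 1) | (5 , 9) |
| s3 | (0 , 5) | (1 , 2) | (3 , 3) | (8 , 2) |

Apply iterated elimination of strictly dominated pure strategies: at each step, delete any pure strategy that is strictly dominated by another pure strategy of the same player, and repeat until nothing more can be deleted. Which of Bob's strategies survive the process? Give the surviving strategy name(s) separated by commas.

C1, C2

For Alice, s1 strictly dominates s3 on the remaining columns (C1: 8>0, C2: 6>1, C3: 5>3, C4: 9>8); eliminate s3.
Bob's strategy C3 is strictly dominated by C1 (s1: 8>4, s2: 8>1) and is removed.
Row s2 is eliminated: s1 beats it against every remaining column (C1: 8>5, C2: 6>5, C4: 9>5).
Bob's strategy C4 is strictly dominated by C1 (s1: 8>7) and is removed.
Among the remaining strategies, none is strictly dominated by another pure strategy of the same player, so the elimination stops.
Surviving strategies — Alice: {s1}; Bob: {C1, C2}.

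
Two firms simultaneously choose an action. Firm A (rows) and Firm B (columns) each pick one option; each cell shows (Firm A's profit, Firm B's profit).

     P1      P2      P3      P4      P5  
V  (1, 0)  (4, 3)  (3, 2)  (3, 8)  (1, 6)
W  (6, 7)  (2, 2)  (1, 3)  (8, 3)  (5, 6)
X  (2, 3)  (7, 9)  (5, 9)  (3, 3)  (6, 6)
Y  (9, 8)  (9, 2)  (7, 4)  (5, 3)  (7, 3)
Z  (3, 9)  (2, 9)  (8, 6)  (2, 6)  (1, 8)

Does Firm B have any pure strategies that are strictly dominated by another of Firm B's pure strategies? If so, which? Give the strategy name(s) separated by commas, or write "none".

Nothing dominates P1: P2 at W (7>2); P3 at W (7>3); P4 at W (7>3); P5 at W (7>6).
P2: no other strategy beats it everywhere (P1 at V (3>0); P3 at V (3>2); P4 at X (9>3); P5 at X (9>6)).
P3 is not dominated — it holds its own against P1 at V (2>0); P2 at W (3>2); P4 at W (3=3); P5 at X (9>6).
Nothing dominates P4: P1 at V (8>0); P2 at V (8>3); P3 at V (8>2); P5 at V (8>6).
P5: no other strategy beats it everywhere (P1 at V (6>0); P2 at V (6>3); P3 at V (6>2); P4 at W (6>3)).

none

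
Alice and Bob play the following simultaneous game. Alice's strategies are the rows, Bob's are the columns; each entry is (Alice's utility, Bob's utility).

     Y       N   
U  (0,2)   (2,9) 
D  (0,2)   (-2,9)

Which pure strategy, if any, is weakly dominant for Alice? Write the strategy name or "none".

U

U vs D: Y: 0=0, N: 2>-2.
U is at least as good as every other strategy against every opponent action, so it is weakly dominant.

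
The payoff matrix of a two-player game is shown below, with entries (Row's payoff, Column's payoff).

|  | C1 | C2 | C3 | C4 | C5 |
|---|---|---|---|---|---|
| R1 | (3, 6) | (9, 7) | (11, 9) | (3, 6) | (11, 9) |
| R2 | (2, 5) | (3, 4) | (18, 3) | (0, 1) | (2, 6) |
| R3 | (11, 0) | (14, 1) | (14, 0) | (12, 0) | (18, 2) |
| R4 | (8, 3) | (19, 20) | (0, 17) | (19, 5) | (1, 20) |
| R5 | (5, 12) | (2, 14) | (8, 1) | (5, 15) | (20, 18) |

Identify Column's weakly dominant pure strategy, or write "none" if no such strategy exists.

C5

C5 vs C1: R1: 9>6, R2: 6>5, R3: 2>0, R4: 20>3, R5: 18>12.
C5 vs C2: R1: 9>7, R2: 6>4, R3: 2>1, R4: 20=20, R5: 18>14.
C5 vs C3: R1: 9=9, R2: 6>3, R3: 2>0, R4: 20>17, R5: 18>1.
C5 vs C4: R1: 9>6, R2: 6>1, R3: 2>0, R4: 20>5, R5: 18>15.
C5 is at least as good as every other strategy against every opponent action, so it is weakly dominant.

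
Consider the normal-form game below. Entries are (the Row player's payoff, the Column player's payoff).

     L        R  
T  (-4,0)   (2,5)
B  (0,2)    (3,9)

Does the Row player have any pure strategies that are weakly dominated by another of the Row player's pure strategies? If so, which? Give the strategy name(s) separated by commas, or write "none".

T

B weakly dominates T — L: 0>-4, R: 3>2.
B: no other strategy beats it everywhere (T at L (0>-4)).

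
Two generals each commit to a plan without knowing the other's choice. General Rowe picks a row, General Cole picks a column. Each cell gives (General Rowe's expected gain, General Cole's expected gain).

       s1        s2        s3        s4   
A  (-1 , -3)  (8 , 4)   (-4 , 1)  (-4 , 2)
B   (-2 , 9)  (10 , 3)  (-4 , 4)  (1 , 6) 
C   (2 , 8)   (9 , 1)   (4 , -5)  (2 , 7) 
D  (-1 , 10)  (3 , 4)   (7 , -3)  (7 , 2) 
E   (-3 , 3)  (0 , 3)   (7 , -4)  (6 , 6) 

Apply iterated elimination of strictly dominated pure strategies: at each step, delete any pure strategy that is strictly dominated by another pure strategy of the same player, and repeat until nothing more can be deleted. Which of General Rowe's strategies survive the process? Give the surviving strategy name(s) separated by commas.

C

General Rowe's strategy A is strictly dominated by C (s1: 2>-1, s2: 9>8, s3: 4>-4, s4: 2>-4) and is removed.
Column s3 is eliminated: s1 beats it against every remaining row (B: 9>4, C: 8>-5, D: 10>-3, E: 3>-4).
Row E is eliminated: D beats it against every remaining column (s1: -1>-3, s2: 3>0, s4: 7>6).
Column s2 is eliminated: s1 beats it against every remaining row (B: 9>3, C: 8>1, D: 10>4).
For General Rowe, C strictly dominates B on the remaining columns (s1: 2>-2, s4: 2>1); eliminate B.
Column s4 is eliminated: s1 beats it against every remaining row (C: 8>7, D: 10>2).
General Rowe's strategy D is strictly dominated by C (s1: 2>-1) and is removed.
Among the remaining strategies, none is strictly dominated by another pure strategy of the same player, so the elimination stops.
Surviving strategies — General Rowe: {C}; General Cole: {s1}.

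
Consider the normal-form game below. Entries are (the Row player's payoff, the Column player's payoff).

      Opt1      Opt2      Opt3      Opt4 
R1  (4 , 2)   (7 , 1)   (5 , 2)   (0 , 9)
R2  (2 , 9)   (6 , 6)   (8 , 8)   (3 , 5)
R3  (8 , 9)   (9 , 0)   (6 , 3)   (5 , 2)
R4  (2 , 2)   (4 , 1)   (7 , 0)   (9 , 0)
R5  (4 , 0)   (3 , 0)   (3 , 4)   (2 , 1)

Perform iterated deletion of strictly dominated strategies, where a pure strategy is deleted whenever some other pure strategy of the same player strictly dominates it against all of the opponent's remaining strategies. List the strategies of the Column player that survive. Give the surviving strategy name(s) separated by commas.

Opt1

Row R1 is eliminated: R3 beats it against every remaining column (Opt1: 8>4, Opt2: 9>7, Opt3: 6>5, Opt4: 5>0).
The Row player's strategy R5 is strictly dominated by R3 (Opt1: 8>4, Opt2: 9>3, Opt3: 6>3, Opt4: 5>2) and is removed.
The Column player's strategy Opt2 is strictly dominated by Opt1 (R2: 9>6, R3: 9>0, R4: 2>1) and is removed.
Column Opt3 is eliminated: Opt1 beats it against every remaining row (R2: 9>8, R3: 9>3, R4: 2>0).
Row R2 is eliminated: R3 beats it against every remaining column (Opt1: 8>2, Opt4: 5>3).
Column Opt4 is eliminated: Opt1 beats it against every remaining row (R3: 9>2, R4: 2>0).
For the Row player, R3 strictly dominates R4 on the remaining columns (Opt1: 8>2); eliminate R4.
Among the remaining strategies, none is strictly dominated by another pure strategy of the same player, so the elimination stops.
Surviving strategies — the Row player: {R3}; the Column player: {Opt1}.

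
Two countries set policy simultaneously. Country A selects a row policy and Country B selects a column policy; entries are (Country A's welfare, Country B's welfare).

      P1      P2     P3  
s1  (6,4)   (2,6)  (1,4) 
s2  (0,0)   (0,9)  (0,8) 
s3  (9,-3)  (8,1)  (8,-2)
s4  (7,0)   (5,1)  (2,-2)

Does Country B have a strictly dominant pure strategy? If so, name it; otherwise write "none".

P2

P2 vs P1: s1: 6>4, s2: 9>0, s3: 1>-3, s4: 1>0.
P2 vs P3: s1: 6>4, s2: 9>8, s3: 1>-2, s4: 1>-2.
P2 strictly beats every other strategy against every opponent action, so it is strictly dominant.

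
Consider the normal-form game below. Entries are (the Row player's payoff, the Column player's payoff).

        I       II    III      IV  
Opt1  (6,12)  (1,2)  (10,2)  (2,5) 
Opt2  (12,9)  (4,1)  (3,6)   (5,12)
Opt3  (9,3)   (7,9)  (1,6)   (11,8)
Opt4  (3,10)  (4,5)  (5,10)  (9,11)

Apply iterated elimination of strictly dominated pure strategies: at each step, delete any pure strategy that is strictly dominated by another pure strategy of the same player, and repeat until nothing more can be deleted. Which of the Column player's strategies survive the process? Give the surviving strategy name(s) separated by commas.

Column III is eliminated: IV beats it against every remaining row (Opt1: 5>2, Opt2: 12>6, Opt3: 8>6, Opt4: 11>10).
The Row player's strategy Opt1 is strictly dominated by Opt2 (I: 12>6, II: 4>1, IV: 5>2) and is removed.
For the Row player, Opt3 strictly dominates Opt4 on the remaining columns (I: 9>3, II: 7>4, IV: 11>9); eliminate Opt4.
Column I is eliminated: IV beats it against every remaining row (Opt2: 12>9, Opt3: 8>3).
For the Row player, Opt3 strictly dominates Opt2 on the remaining columns (II: 7>4, IV: 11>5); eliminate Opt2.
The Column player's strategy IV is strictly dominated by II (Opt3: 9>8) and is removed.
Among the remaining strategies, none is strictly dominated by another pure strategy of the same player, so the elimination stops.
Surviving strategies — the Row player: {Opt3}; the Column player: {II}.

II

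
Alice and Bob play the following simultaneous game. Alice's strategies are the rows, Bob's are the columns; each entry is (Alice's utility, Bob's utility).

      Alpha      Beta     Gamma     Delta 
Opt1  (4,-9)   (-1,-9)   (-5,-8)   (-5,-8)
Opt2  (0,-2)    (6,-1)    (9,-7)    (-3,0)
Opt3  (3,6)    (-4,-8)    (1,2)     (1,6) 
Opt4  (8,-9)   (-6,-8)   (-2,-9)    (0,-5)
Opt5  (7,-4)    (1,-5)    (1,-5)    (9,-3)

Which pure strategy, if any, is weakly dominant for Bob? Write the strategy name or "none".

Delta

Delta vs Alpha: Opt1: -8>-9, Opt2: 0>-2, Opt3: 6=6, Opt4: -5>-9, Opt5: -3>-4.
Delta vs Beta: Opt1: -8>-9, Opt2: 0>-1, Opt3: 6>-8, Opt4: -5>-8, Opt5: -3>-5.
Delta vs Gamma: Opt1: -8=-8, Opt2: 0>-7, Opt3: 6>2, Opt4: -5>-9, Opt5: -3>-5.
Delta is at least as good as every other strategy against every opponent action, so it is weakly dominant.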